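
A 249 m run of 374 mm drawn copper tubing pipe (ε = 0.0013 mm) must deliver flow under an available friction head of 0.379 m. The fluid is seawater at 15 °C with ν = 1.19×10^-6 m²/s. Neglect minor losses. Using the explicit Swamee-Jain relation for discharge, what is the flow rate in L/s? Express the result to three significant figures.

Swamee-Jain (Type II): Q = -0.965·√(gD⁵h_f/L)·ln[ε/(3.7D) + √(3.17ν²L/(gD³h_f))]
√(gD⁵h_f/L) = √(9.81·0.374⁵·0.379/249) = 0.01045
ε/(3.7D) = 9.39×10^-7; √(3.17ν²L/(gD³h_f)) = 7.58×10^-5
Q = -0.965·0.01045·ln(7.675×10^-5) = 0.09557 m³/s
Check: V = 0.870 m/s, Re = 2.73×10^5, f = 0.01467, h_f = 0.377 m ≈ 0.379 m ✓

Q ≈ 95.6 L/s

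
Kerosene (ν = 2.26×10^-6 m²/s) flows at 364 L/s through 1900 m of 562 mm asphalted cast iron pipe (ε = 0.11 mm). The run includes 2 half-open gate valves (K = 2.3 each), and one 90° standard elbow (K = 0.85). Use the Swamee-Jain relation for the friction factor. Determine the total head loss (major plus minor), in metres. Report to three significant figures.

H_L ≈ 6.51 m

V = 4Q/(πD²) = 1.467 m/s; V²/2g = 0.1097 m
Re = 3.65×10^5, ε/D = 1.96×10^-4 → f = 0.01594 (Swamee-Jain)
Major: h_f = f(L/D)·V²/2g = 0.01594·3381·0.1097 = 5.913 m
Minor: ΣK = 5.45; h_m = ΣK·V²/2g = 0.5981 m
Total H_L = 5.913 + 0.5981 = 6.511 m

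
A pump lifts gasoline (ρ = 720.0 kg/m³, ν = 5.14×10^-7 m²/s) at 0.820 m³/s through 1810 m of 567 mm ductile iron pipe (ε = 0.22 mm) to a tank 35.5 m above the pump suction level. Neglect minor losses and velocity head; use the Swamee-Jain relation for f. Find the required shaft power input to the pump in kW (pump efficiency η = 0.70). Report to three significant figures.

V = 4Q/(πD²) = 3.248 m/s; Re = 3.58×10^6; ε/D = 3.88×10^-4; f = 0.01602
h_f = f(L/D)V²/2g = 27.49 m
Total head H = z + h_f = 35.5 + 27.49 = 62.99 m
P_hyd = ρgQH = 720.0·9.81·0.820·62.99 = 364.8 kW
P_shaft = P_hyd/η = 364.8/0.70 = 521.2 kW

P_shaft ≈ 521 kW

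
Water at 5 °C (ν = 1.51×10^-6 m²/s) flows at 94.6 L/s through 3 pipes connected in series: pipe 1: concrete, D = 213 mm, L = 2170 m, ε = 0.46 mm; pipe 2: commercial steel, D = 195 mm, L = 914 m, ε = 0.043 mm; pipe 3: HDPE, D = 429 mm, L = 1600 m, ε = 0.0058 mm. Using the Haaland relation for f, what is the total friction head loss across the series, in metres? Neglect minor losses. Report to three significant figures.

H ≈ 128 m

Pipe 1: V = 2.655 m/s, Re = 3.74×10^5, ε/D = 0.00216, f = 0.02436, h_1 = f(L/D)V²/2g = 89.15 m
Pipe 2: V = 3.168 m/s, Re = 4.09×10^5, ε/D = 2.21×10^-4, f = 0.01574, h_2 = f(L/D)V²/2g = 37.73 m
Pipe 3: V = 0.6545 m/s, Re = 1.86×10^5, ε/D = 1.35×10^-5, f = 0.01580, h_3 = f(L/D)V²/2g = 1.286 m
Series → Q common, losses add: H = Σh = 128.2 m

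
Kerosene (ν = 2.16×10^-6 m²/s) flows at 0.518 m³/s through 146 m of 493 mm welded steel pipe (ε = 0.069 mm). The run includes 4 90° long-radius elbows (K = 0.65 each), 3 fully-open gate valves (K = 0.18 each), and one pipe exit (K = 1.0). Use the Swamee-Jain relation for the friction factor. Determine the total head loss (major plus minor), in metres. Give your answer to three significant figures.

V = 4Q/(πD²) = 2.714 m/s; V²/2g = 0.3753 m
Re = 6.19×10^5, ε/D = 1.40×10^-4 → f = 0.01461 (Swamee-Jain)
Major: h_f = f(L/D)·V²/2g = 0.01461·296.1·0.3753 = 1.624 m
Minor: ΣK = 4.14; h_m = ΣK·V²/2g = 1.554 m
Total H_L = 1.624 + 1.554 = 3.178 m

H_L ≈ 3.18 m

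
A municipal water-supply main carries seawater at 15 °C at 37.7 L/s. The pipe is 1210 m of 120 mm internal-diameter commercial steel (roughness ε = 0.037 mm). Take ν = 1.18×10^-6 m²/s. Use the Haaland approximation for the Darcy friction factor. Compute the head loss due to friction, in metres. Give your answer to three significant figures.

V = 4Q/(πD²) = 4·0.0377/(π·0.120²) = 3.333 m/s
Re = VD/ν = 3.333·0.120/1.18×10^-6 = 3.39×10^5 → turbulent
ε/D = 0.037/120 = 3.08×10^-4
Haaland: f = 0.01669
h_f = f(L/D)V²/(2g) = 0.01669·(1210/0.120)·3.333²/(2·9.81) = 95.28 m

h_f ≈ 95.3 m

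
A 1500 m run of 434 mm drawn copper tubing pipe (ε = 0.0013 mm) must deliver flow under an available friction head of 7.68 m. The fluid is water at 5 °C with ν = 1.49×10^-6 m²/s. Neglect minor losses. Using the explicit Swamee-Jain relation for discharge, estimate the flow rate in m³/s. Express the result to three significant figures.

Q ≈ 0.270 m³/s

Swamee-Jain (Type II): Q = -0.965·√(gD⁵h_f/L)·ln[ε/(3.7D) + √(3.17ν²L/(gD³h_f))]
√(gD⁵h_f/L) = √(9.81·0.434⁵·7.68/1500) = 0.02781
ε/(3.7D) = 8.10×10^-7; √(3.17ν²L/(gD³h_f)) = 4.14×10^-5
Q = -0.965·0.02781·ln(4.221×10^-5) = 0.2703 m³/s
Check: V = 1.83 m/s, Re = 5.32×10^5, f = 0.01300, h_f = 7.64 m ≈ 7.68 m ✓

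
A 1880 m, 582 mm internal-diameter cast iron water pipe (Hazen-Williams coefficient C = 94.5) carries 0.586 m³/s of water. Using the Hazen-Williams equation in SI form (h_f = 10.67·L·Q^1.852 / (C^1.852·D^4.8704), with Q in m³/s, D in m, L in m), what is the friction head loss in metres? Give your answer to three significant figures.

h_f ≈ 22.9 m

h_f = 10.67·1880·0.586^1.852 / (94.5^1.852·0.582^4.8704) = 22.85 m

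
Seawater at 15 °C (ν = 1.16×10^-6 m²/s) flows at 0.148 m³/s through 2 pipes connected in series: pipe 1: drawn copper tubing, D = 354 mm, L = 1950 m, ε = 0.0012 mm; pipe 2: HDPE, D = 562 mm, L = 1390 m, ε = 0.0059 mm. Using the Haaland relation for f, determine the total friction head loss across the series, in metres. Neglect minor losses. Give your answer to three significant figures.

Pipe 1: V = 1.504 m/s, Re = 4.59×10^5, ε/D = 3.39×10^-6, f = 0.01330, h_1 = f(L/D)V²/2g = 8.444 m
Pipe 2: V = 0.5966 m/s, Re = 2.89×10^5, ε/D = 1.05×10^-5, f = 0.01453, h_2 = f(L/D)V²/2g = 0.6518 m
Series → Q common, losses add: H = Σh = 9.096 m

H ≈ 9.10 m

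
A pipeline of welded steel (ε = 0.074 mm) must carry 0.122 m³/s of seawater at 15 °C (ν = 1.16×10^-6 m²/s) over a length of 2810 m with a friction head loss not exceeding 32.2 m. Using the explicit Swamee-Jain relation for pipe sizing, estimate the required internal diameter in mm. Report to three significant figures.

Swamee-Jain (Type III): D = 0.66·[ε^1.25·(LQ²/(gh_f))^4.75 + ν·Q^9.4·(L/(gh_f))^5.2]^0.04
LQ²/(gh_f) = 0.1324; L/(gh_f) = 8.896
Term 1 = ε^1.25·(…)^4.75 = 4.63×10^-10; Term 2 = ν·Q^9.4·(…)^5.2 = 2.58×10^-10
D = 0.66·(4.63×10^-10 + 2.58×10^-10)^0.04 = 0.2844 m = 284 mm
Check: V = 1.92 m/s, Re = 4.71×10^5, f = 0.01612, h_f = 30.0 m ≈ 32.2 m ✓

D ≈ 284 mm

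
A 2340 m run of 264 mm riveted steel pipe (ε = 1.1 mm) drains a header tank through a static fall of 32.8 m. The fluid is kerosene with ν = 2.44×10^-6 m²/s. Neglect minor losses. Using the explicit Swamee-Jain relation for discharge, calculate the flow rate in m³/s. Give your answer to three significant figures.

Q ≈ 0.0861 m³/s

Swamee-Jain (Type II): Q = -0.965·√(gD⁵h_f/L)·ln[ε/(3.7D) + √(3.17ν²L/(gD³h_f))]
√(gD⁵h_f/L) = √(9.81·0.264⁵·32.8/2340) = 0.01328
ε/(3.7D) = 0.00113; √(3.17ν²L/(gD³h_f)) = 8.64×10^-5
Q = -0.965·0.01328·ln(0.001212) = 0.08605 m³/s
Check: V = 1.57 m/s, Re = 1.70×10^5, f = 0.02958, h_f = 33.0 m ≈ 32.8 m ✓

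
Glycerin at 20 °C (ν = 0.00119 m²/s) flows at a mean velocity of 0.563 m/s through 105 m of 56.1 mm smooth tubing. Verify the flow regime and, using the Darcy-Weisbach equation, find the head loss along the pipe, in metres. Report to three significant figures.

h_f ≈ 72.9 m

Re = VD/ν = 0.563·0.05610/0.00119 = 26.5 → laminar (Re < 2300)
f = 64/Re = 2.411
h_f = f(L/D)V²/(2g) = 2.411·(105/0.05610)·0.563²/(2·9.81) = 72.91 m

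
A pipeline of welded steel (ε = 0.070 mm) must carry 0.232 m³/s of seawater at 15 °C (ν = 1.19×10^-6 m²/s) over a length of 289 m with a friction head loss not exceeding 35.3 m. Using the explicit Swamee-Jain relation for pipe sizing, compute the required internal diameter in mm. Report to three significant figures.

Swamee-Jain (Type III): D = 0.66·[ε^1.25·(LQ²/(gh_f))^4.75 + ν·Q^9.4·(L/(gh_f))^5.2]^0.04
LQ²/(gh_f) = 0.04492; L/(gh_f) = 0.8346
Term 1 = ε^1.25·(…)^4.75 = 2.54×10^-12; Term 2 = ν·Q^9.4·(…)^5.2 = 5.04×10^-13
D = 0.66·(2.54×10^-12 + 5.04×10^-13)^0.04 = 0.2285 m = 229 mm
Check: V = 5.66 m/s, Re = 1.09×10^6, f = 0.01576, h_f = 32.5 m ≈ 35.3 m ✓

D ≈ 229 mm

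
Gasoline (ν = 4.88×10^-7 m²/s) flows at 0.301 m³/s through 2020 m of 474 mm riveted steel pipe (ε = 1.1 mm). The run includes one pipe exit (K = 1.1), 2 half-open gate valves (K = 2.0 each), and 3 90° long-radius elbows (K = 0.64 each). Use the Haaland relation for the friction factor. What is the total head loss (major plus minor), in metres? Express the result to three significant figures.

V = 4Q/(πD²) = 1.706 m/s; V²/2g = 0.1483 m
Re = 1.66×10^6, ε/D = 0.00232 → f = 0.02451 (Haaland)
Major: h_f = f(L/D)·V²/2g = 0.02451·4262·0.1483 = 15.49 m
Minor: ΣK = 7.02; h_m = ΣK·V²/2g = 1.041 m
Total H_L = 15.49 + 1.041 = 16.53 m

H_L ≈ 16.5 m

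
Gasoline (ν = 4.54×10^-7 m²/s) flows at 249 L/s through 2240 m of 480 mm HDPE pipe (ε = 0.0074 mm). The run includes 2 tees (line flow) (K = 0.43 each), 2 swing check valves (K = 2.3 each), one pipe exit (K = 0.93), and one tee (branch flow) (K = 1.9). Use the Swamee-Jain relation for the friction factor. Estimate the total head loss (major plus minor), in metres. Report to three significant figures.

H_L ≈ 5.92 m

V = 4Q/(πD²) = 1.376 m/s; V²/2g = 0.09651 m
Re = 1.45×10^6, ε/D = 1.54×10^-5 → f = 0.01137 (Swamee-Jain)
Major: h_f = f(L/D)·V²/2g = 0.01137·4667·0.09651 = 5.121 m
Minor: ΣK = 8.29; h_m = ΣK·V²/2g = 0.8000 m
Total H_L = 5.121 + 0.8000 = 5.921 m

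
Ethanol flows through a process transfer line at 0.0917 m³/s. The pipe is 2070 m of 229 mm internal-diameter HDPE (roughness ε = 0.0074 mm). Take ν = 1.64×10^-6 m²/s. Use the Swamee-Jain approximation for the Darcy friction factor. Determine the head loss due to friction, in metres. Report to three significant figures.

V = 4Q/(πD²) = 4·0.0917/(π·0.229²) = 2.226 m/s
Re = VD/ν = 2.226·0.229/1.64×10^-6 = 3.11×10^5 → turbulent
ε/D = 0.0074/229 = 3.23×10^-5
Swamee-Jain: f = 0.01466
h_f = f(L/D)V²/(2g) = 0.01466·(2070/0.229)·2.226²/(2·9.81) = 33.47 m

h_f ≈ 33.5 m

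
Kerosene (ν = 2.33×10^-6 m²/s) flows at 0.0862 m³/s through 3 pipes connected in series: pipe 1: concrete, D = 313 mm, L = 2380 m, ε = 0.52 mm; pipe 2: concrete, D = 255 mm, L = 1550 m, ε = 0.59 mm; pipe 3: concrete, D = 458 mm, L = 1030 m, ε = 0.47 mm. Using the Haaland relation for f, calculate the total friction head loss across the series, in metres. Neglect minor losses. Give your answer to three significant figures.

H ≈ 34.3 m

Pipe 1: V = 1.120 m/s, Re = 1.50×10^5, ε/D = 0.00166, f = 0.02351, h_1 = f(L/D)V²/2g = 11.44 m
Pipe 2: V = 1.688 m/s, Re = 1.85×10^5, ε/D = 0.00231, f = 0.02517, h_2 = f(L/D)V²/2g = 22.22 m
Pipe 3: V = 0.5232 m/s, Re = 1.03×10^5, ε/D = 0.00103, f = 0.02200, h_3 = f(L/D)V²/2g = 0.6904 m
Series → Q common, losses add: H = Σh = 34.34 m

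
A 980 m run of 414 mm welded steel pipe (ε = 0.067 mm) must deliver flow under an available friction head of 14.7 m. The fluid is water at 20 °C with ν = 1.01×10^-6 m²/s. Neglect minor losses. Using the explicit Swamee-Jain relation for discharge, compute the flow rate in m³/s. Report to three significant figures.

Q ≈ 0.396 m³/s

Swamee-Jain (Type II): Q = -0.965·√(gD⁵h_f/L)·ln[ε/(3.7D) + √(3.17ν²L/(gD³h_f))]
√(gD⁵h_f/L) = √(9.81·0.414⁵·14.7/980) = 0.04230
ε/(3.7D) = 4.37×10^-5; √(3.17ν²L/(gD³h_f)) = 1.76×10^-5
Q = -0.965·0.04230·ln(6.134×10^-5) = 0.3960 m³/s
Check: V = 2.94 m/s, Re = 1.21×10^6, f = 0.01417, h_f = 14.8 m ≈ 14.7 m ✓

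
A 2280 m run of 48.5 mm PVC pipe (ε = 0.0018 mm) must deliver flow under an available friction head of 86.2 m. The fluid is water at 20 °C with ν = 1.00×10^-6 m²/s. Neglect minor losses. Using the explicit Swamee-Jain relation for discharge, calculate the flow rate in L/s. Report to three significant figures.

Q ≈ 2.49 L/s

Swamee-Jain (Type II): Q = -0.965·√(gD⁵h_f/L)·ln[ε/(3.7D) + √(3.17ν²L/(gD³h_f))]
√(gD⁵h_f/L) = √(9.81·0.0485⁵·86.2/2280) = 3.155×10^-4
ε/(3.7D) = 1.00×10^-5; √(3.17ν²L/(gD³h_f)) = 2.74×10^-4
Q = -0.965·3.155×10^-4·ln(2.837×10^-4) = 0.002486 m³/s
Check: V = 1.35 m/s, Re = 6.53×10^4, f = 0.01974, h_f = 85.7 m ≈ 86.2 m ✓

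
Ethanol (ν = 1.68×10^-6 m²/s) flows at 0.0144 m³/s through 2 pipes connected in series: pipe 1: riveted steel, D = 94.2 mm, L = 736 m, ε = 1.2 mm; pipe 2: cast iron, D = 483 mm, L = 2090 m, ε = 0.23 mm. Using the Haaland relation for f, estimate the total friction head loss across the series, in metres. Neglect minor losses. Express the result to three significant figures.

Pipe 1: V = 2.066 m/s, Re = 1.16×10^5, ε/D = 0.0127, f = 0.04171, h_1 = f(L/D)V²/2g = 70.91 m
Pipe 2: V = 0.07859 m/s, Re = 2.26×10^4, ε/D = 4.76×10^-4, f = 0.02591, h_2 = f(L/D)V²/2g = 0.03529 m
Series → Q common, losses add: H = Σh = 70.95 m

H ≈ 70.9 m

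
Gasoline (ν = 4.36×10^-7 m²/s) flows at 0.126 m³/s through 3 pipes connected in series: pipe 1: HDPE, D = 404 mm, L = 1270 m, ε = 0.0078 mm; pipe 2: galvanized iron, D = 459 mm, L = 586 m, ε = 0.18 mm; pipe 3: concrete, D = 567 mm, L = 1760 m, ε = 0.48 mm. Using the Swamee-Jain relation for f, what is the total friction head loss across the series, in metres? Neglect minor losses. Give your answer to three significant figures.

Pipe 1: V = 0.9829 m/s, Re = 9.11×10^5, ε/D = 1.93×10^-5, f = 0.01223, h_1 = f(L/D)V²/2g = 1.893 m
Pipe 2: V = 0.7615 m/s, Re = 8.02×10^5, ε/D = 3.92×10^-4, f = 0.01666, h_2 = f(L/D)V²/2g = 0.6287 m
Pipe 3: V = 0.4990 m/s, Re = 6.49×10^5, ε/D = 8.47×10^-4, f = 0.01950, h_3 = f(L/D)V²/2g = 0.7681 m
Series → Q common, losses add: H = Σh = 3.290 m

H ≈ 3.29 m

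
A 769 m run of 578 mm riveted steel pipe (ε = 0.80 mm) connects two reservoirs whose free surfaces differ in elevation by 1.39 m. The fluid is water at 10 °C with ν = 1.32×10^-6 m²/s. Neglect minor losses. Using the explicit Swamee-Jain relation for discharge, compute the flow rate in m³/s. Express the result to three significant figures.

Q ≈ 0.254 m³/s

Swamee-Jain (Type II): Q = -0.965·√(gD⁵h_f/L)·ln[ε/(3.7D) + √(3.17ν²L/(gD³h_f))]
√(gD⁵h_f/L) = √(9.81·0.578⁵·1.39/769) = 0.03382
ε/(3.7D) = 3.74×10^-4; √(3.17ν²L/(gD³h_f)) = 4.02×10^-5
Q = -0.965·0.03382·ln(4.142×10^-4) = 0.2542 m³/s
Check: V = 0.969 m/s, Re = 4.24×10^5, f = 0.02197, h_f = 1.40 m ≈ 1.39 m ✓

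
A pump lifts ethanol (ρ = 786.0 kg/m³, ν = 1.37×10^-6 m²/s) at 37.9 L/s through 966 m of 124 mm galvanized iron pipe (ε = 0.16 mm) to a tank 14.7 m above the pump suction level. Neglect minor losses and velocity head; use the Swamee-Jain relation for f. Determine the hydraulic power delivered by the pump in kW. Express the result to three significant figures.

V = 4Q/(πD²) = 3.138 m/s; Re = 2.84×10^5; ε/D = 0.00129; f = 0.02192
h_f = f(L/D)V²/2g = 85.73 m
Total head H = z + h_f = 14.7 + 85.73 = 100.4 m
P_hyd = ρgQH = 786.0·9.81·0.0379·100.4 = 29.35 kW

P_hyd ≈ 29.3 kW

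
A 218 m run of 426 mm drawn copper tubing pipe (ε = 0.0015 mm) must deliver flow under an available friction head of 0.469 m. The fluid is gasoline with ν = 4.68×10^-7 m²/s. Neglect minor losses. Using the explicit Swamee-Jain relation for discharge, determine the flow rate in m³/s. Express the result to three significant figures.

Swamee-Jain (Type II): Q = -0.965·√(gD⁵h_f/L)·ln[ε/(3.7D) + √(3.17ν²L/(gD³h_f))]
√(gD⁵h_f/L) = √(9.81·0.426⁵·0.469/218) = 0.01721
ε/(3.7D) = 9.52×10^-7; √(3.17ν²L/(gD³h_f)) = 2.06×10^-5
Q = -0.965·0.01721·ln(2.158×10^-5) = 0.1784 m³/s
Check: V = 1.25 m/s, Re = 1.14×10^6, f = 0.01145, h_f = 0.468 m ≈ 0.469 m ✓

Q ≈ 0.178 m³/s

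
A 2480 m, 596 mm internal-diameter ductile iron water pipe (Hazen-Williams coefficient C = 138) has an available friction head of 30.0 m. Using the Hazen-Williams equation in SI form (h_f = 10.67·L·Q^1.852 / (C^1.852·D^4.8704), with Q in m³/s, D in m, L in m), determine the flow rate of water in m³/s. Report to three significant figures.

Rearranging: Q = [h_f·C^1.852·D^4.8704 / (10.67·L)]^(1/1.852)
Q = [30.0·138^1.852·0.596^4.8704 / (10.67·2480)]^0.540 = 0.9086 m³/s

Q ≈ 0.909 m³/s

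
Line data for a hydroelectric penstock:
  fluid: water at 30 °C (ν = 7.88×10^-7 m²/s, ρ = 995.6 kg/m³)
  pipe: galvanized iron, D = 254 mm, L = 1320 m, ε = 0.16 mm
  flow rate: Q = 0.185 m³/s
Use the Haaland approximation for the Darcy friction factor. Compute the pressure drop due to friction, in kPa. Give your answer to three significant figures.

V = 4Q/(πD²) = 4·0.185/(π·0.254²) = 3.651 m/s
Re = VD/ν = 3.651·0.254/7.88×10^-7 = 1.18×10^6 → turbulent
ε/D = 0.16/254 = 6.30×10^-4
Haaland: f = 0.01795
h_f = f(L/D)V²/(2g) = 0.01795·(1320/0.254)·3.651²/(2·9.81) = 63.39 m
Δp = ρg·h_f = 995.6·9.81·63.39 = 619.1 kPa

Δp ≈ 619 kPa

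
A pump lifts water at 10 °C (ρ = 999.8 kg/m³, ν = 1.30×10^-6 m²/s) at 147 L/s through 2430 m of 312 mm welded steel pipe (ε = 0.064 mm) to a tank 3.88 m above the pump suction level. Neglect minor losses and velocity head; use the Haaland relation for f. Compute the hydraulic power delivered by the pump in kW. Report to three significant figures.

P_hyd ≈ 38.3 kW

V = 4Q/(πD²) = 1.923 m/s; Re = 4.61×10^5; ε/D = 2.05×10^-4; f = 0.01544
h_f = f(L/D)V²/2g = 22.66 m
Total head H = z + h_f = 3.88 + 22.66 = 26.54 m
P_hyd = ρgQH = 999.8·9.81·0.147·26.54 = 38.27 kW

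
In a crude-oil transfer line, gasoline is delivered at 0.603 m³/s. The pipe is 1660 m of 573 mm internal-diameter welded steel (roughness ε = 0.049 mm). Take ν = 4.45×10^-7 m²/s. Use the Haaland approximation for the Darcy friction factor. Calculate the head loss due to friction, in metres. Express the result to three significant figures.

V = 4Q/(πD²) = 4·0.603/(π·0.573²) = 2.338 m/s
Re = VD/ν = 2.338·0.573/4.45×10^-7 = 3.01×10^6 → turbulent
ε/D = 0.049/573 = 8.55×10^-5
Haaland: f = 0.01222
h_f = f(L/D)V²/(2g) = 0.01222·(1660/0.573)·2.338²/(2·9.81) = 9.868 m

h_f ≈ 9.87 m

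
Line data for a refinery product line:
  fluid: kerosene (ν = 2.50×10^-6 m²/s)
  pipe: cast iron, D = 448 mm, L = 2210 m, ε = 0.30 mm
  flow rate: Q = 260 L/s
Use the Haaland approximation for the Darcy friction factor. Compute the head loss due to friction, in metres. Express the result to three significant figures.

h_f ≈ 13.0 m

V = 4Q/(πD²) = 4·0.260/(π·0.448²) = 1.649 m/s
Re = VD/ν = 1.649·0.448/2.50×10^-6 = 2.96×10^5 → turbulent
ε/D = 0.30/448 = 6.70×10^-4
Haaland: f = 0.01901
h_f = f(L/D)V²/(2g) = 0.01901·(2210/0.448)·1.649²/(2·9.81) = 13.00 m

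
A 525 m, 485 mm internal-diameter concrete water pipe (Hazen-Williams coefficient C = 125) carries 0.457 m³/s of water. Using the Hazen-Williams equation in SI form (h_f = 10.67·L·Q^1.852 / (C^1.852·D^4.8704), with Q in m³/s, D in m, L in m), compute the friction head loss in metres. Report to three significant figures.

h_f = 10.67·525·0.457^1.852 / (125^1.852·0.485^4.8704) = 5.829 m

h_f ≈ 5.83 m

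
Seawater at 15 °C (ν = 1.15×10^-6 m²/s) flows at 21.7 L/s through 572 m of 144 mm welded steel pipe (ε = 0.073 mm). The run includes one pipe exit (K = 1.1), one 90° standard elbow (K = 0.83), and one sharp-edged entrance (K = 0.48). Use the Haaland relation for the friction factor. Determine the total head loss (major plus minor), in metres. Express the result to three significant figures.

V = 4Q/(πD²) = 1.332 m/s; V²/2g = 0.09049 m
Re = 1.67×10^5, ε/D = 5.07×10^-4 → f = 0.01898 (Haaland)
Major: h_f = f(L/D)·V²/2g = 0.01898·3972·0.09049 = 6.823 m
Minor: ΣK = 2.41; h_m = ΣK·V²/2g = 0.2181 m
Total H_L = 6.823 + 0.2181 = 7.041 m

H_L ≈ 7.04 m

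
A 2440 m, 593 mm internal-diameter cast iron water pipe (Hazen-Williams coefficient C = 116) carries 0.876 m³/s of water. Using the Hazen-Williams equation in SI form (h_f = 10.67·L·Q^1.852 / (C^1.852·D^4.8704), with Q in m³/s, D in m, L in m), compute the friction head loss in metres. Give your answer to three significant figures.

h_f ≈ 39.0 m

h_f = 10.67·2440·0.876^1.852 / (116^1.852·0.593^4.8704) = 39.00 m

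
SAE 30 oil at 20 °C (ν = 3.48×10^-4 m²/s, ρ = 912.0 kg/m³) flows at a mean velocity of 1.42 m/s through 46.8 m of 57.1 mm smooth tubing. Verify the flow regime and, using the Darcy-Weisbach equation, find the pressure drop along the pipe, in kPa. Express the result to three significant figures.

Re = VD/ν = 1.42·0.05710/3.48×10^-4 = 233 → laminar (Re < 2300)
f = 64/Re = 0.2747
h_f = f(L/D)V²/(2g) = 0.2747·(46.8/0.05710)·1.42²/(2·9.81) = 23.14 m
Δp = ρg·h_f = 912.0·9.81·23.14 = 207.0 kPa

Δp ≈ 207 kPa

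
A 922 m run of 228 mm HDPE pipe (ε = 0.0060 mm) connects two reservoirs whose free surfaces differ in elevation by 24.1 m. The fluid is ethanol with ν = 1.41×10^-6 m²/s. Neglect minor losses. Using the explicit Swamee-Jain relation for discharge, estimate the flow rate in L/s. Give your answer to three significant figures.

Swamee-Jain (Type II): Q = -0.965·√(gD⁵h_f/L)·ln[ε/(3.7D) + √(3.17ν²L/(gD³h_f))]
√(gD⁵h_f/L) = √(9.81·0.228⁵·24.1/922) = 0.01257
ε/(3.7D) = 7.11×10^-6; √(3.17ν²L/(gD³h_f)) = 4.55×10^-5
Q = -0.965·0.01257·ln(5.265×10^-5) = 0.1195 m³/s
Check: V = 2.93 m/s, Re = 4.73×10^5, f = 0.01362, h_f = 24.0 m ≈ 24.1 m ✓

Q ≈ 119 L/s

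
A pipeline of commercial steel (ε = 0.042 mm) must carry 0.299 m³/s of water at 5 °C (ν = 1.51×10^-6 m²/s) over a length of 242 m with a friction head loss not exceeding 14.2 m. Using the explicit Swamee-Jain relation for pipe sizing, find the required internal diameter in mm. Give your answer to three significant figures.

Swamee-Jain (Type III): D = 0.66·[ε^1.25·(LQ²/(gh_f))^4.75 + ν·Q^9.4·(L/(gh_f))^5.2]^0.04
LQ²/(gh_f) = 0.1553; L/(gh_f) = 1.737
Term 1 = ε^1.25·(…)^4.75 = 4.87×10^-10; Term 2 = ν·Q^9.4·(…)^5.2 = 3.14×10^-10
D = 0.66·(4.87×10^-10 + 3.14×10^-10)^0.04 = 0.2856 m = 286 mm
Check: V = 4.67 m/s, Re = 8.83×10^5, f = 0.01427, h_f = 13.4 m ≈ 14.2 m ✓

D ≈ 286 mm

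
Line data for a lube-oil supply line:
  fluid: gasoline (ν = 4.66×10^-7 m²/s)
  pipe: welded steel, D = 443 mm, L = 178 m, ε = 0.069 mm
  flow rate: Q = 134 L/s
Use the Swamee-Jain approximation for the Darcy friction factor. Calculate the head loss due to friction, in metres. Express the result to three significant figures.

h_f ≈ 0.224 m

V = 4Q/(πD²) = 4·0.134/(π·0.443²) = 0.8694 m/s
Re = VD/ν = 0.8694·0.443/4.66×10^-7 = 8.26×10^5 → turbulent
ε/D = 0.069/443 = 1.56×10^-4
Swamee-Jain: f = 0.01445
h_f = f(L/D)V²/(2g) = 0.01445·(178/0.443)·0.8694²/(2·9.81) = 0.2236 m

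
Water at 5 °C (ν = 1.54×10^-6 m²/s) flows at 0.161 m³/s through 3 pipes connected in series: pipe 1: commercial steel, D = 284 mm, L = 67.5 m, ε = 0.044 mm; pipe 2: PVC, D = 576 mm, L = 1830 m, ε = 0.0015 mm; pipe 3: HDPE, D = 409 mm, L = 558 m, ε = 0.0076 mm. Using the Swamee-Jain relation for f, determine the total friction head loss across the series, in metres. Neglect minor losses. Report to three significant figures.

H ≈ 3.62 m

Pipe 1: V = 2.542 m/s, Re = 4.69×10^5, ε/D = 1.55×10^-4, f = 0.01517, h_1 = f(L/D)V²/2g = 1.187 m
Pipe 2: V = 0.6179 m/s, Re = 2.31×10^5, ε/D = 2.60×10^-6, f = 0.01513, h_2 = f(L/D)V²/2g = 0.9353 m
Pipe 3: V = 1.225 m/s, Re = 3.25×10^5, ε/D = 1.86×10^-5, f = 0.01438, h_3 = f(L/D)V²/2g = 1.502 m
Series → Q common, losses add: H = Σh = 3.624 m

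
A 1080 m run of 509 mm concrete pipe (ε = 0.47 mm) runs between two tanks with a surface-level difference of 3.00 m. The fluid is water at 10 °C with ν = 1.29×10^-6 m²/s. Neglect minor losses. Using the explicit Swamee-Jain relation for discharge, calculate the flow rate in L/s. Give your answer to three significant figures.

Q ≈ 240 L/s

Swamee-Jain (Type II): Q = -0.965·√(gD⁵h_f/L)·ln[ε/(3.7D) + √(3.17ν²L/(gD³h_f))]
√(gD⁵h_f/L) = √(9.81·0.509⁵·3.00/1080) = 0.03051
ε/(3.7D) = 2.50×10^-4; √(3.17ν²L/(gD³h_f)) = 3.83×10^-5
Q = -0.965·0.03051·ln(2.879×10^-4) = 0.2401 m³/s
Check: V = 1.18 m/s, Re = 4.66×10^5, f = 0.02006, h_f = 3.02 m ≈ 3.00 m ✓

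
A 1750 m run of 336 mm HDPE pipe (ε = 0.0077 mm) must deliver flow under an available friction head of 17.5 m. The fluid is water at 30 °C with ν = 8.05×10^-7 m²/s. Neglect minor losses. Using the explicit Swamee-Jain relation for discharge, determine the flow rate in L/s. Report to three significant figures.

Q ≈ 206 L/s

Swamee-Jain (Type II): Q = -0.965·√(gD⁵h_f/L)·ln[ε/(3.7D) + √(3.17ν²L/(gD³h_f))]
√(gD⁵h_f/L) = √(9.81·0.336⁵·17.5/1750) = 0.02050
ε/(3.7D) = 6.19×10^-6; √(3.17ν²L/(gD³h_f)) = 2.35×10^-5
Q = -0.965·0.02050·ln(2.969×10^-5) = 0.2062 m³/s
Check: V = 2.33 m/s, Re = 9.71×10^5, f = 0.01219, h_f = 17.5 m ≈ 17.5 m ✓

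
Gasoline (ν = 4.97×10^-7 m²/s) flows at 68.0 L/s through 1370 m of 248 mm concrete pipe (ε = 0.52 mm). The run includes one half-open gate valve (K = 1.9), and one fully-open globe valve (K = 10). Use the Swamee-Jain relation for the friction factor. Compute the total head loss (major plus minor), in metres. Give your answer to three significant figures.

V = 4Q/(πD²) = 1.408 m/s; V²/2g = 0.1010 m
Re = 7.02×10^5, ε/D = 0.00210 → f = 0.02406 (Swamee-Jain)
Major: h_f = f(L/D)·V²/2g = 0.02406·5524·0.1010 = 13.43 m
Minor: ΣK = 11.9; h_m = ΣK·V²/2g = 1.202 m
Total H_L = 13.43 + 1.202 = 14.63 m

H_L ≈ 14.6 m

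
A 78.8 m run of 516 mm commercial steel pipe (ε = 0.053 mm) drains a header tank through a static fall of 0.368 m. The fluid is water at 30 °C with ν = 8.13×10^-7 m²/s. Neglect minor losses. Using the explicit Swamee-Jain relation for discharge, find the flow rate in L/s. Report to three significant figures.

Swamee-Jain (Type II): Q = -0.965·√(gD⁵h_f/L)·ln[ε/(3.7D) + √(3.17ν²L/(gD³h_f))]
√(gD⁵h_f/L) = √(9.81·0.516⁵·0.368/78.8) = 0.04094
ε/(3.7D) = 2.78×10^-5; √(3.17ν²L/(gD³h_f)) = 1.82×10^-5
Q = -0.965·0.04094·ln(4.601×10^-5) = 0.3945 m³/s
Check: V = 1.89 m/s, Re = 1.20×10^6, f = 0.01336, h_f = 0.370 m ≈ 0.368 m ✓

Q ≈ 395 L/s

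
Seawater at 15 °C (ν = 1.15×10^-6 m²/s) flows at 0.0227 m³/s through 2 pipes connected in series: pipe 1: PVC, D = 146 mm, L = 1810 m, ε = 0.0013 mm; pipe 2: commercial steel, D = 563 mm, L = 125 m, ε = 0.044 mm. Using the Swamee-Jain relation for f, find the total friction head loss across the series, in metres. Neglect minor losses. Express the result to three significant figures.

H ≈ 18.7 m

Pipe 1: V = 1.356 m/s, Re = 1.72×10^5, ε/D = 8.90×10^-6, f = 0.01607, h_1 = f(L/D)V²/2g = 18.67 m
Pipe 2: V = 0.09118 m/s, Re = 4.46×10^4, ε/D = 7.82×10^-5, f = 0.02160, h_2 = f(L/D)V²/2g = 0.002032 m
Series → Q common, losses add: H = Σh = 18.67 m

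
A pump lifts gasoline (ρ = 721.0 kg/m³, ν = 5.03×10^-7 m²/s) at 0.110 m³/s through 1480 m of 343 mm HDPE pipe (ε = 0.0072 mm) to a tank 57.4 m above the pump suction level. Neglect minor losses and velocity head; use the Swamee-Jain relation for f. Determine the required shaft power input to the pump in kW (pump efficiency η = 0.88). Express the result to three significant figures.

V = 4Q/(πD²) = 1.190 m/s; Re = 8.12×10^5; ε/D = 2.10×10^-5; f = 0.01247
h_f = f(L/D)V²/2g = 3.885 m
Total head H = z + h_f = 57.4 + 3.885 = 61.29 m
P_hyd = ρgQH = 721.0·9.81·0.110·61.29 = 47.68 kW
P_shaft = P_hyd/η = 47.68/0.88 = 54.18 kW

P_shaft ≈ 54.2 kW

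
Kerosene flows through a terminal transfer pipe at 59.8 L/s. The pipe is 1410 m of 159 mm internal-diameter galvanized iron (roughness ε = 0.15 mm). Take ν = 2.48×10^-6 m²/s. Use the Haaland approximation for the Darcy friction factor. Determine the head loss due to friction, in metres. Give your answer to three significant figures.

V = 4Q/(πD²) = 4·0.0598/(π·0.159²) = 3.012 m/s
Re = VD/ν = 3.012·0.159/2.48×10^-6 = 1.93×10^5 → turbulent
ε/D = 0.15/159 = 9.43×10^-4
Haaland: f = 0.02073
h_f = f(L/D)V²/(2g) = 0.02073·(1410/0.159)·3.012²/(2·9.81) = 84.97 m

h_f ≈ 85.0 m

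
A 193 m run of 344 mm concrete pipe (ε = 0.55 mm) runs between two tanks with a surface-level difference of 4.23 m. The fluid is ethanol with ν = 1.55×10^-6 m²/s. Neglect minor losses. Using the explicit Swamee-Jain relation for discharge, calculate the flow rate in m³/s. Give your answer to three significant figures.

Swamee-Jain (Type II): Q = -0.965·√(gD⁵h_f/L)·ln[ε/(3.7D) + √(3.17ν²L/(gD³h_f))]
√(gD⁵h_f/L) = √(9.81·0.344⁵·4.23/193) = 0.03218
ε/(3.7D) = 4.32×10^-4; √(3.17ν²L/(gD³h_f)) = 2.95×10^-5
Q = -0.965·0.03218·ln(4.616×10^-4) = 0.2385 m³/s
Check: V = 2.57 m/s, Re = 5.70×10^5, f = 0.02257, h_f = 4.25 m ≈ 4.23 m ✓

Q ≈ 0.239 m³/s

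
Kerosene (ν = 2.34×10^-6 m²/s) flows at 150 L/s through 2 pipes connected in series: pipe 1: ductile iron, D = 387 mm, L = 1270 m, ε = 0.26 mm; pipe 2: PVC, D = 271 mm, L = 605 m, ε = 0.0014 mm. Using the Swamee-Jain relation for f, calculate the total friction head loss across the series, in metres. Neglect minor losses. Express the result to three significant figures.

H ≈ 16.5 m

Pipe 1: V = 1.275 m/s, Re = 2.11×10^5, ε/D = 6.72×10^-4, f = 0.01971, h_1 = f(L/D)V²/2g = 5.360 m
Pipe 2: V = 2.601 m/s, Re = 3.01×10^5, ε/D = 5.17×10^-6, f = 0.01442, h_2 = f(L/D)V²/2g = 11.10 m
Series → Q common, losses add: H = Σh = 16.46 m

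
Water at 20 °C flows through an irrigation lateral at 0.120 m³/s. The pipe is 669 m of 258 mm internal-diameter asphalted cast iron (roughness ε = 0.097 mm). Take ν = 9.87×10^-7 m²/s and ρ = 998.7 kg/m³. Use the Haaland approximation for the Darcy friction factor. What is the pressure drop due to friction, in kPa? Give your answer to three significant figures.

V = 4Q/(πD²) = 4·0.120/(π·0.258²) = 2.295 m/s
Re = VD/ν = 2.295·0.258/9.87×10^-7 = 6.00×10^5 → turbulent
ε/D = 0.097/258 = 3.76×10^-4
Haaland: f = 0.01658
h_f = f(L/D)V²/(2g) = 0.01658·(669/0.258)·2.295²/(2·9.81) = 11.54 m
Δp = ρg·h_f = 998.7·9.81·11.54 = 113.1 kPa

Δp ≈ 113 kPa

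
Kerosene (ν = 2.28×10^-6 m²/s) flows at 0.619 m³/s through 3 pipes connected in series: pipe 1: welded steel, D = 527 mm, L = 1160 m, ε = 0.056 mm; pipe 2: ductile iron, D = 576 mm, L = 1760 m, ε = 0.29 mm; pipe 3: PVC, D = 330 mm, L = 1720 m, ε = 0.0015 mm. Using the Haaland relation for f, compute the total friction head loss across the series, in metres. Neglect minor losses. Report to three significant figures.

H ≈ 189 m

Pipe 1: V = 2.838 m/s, Re = 6.56×10^5, ε/D = 1.06×10^-4, f = 0.01393, h_1 = f(L/D)V²/2g = 12.58 m
Pipe 2: V = 2.376 m/s, Re = 6.00×10^5, ε/D = 5.03×10^-4, f = 0.01747, h_2 = f(L/D)V²/2g = 15.35 m
Pipe 3: V = 7.237 m/s, Re = 1.05×10^6, ε/D = 4.55×10^-6, f = 0.01158, h_3 = f(L/D)V²/2g = 161.1 m
Series → Q common, losses add: H = Σh = 189.0 m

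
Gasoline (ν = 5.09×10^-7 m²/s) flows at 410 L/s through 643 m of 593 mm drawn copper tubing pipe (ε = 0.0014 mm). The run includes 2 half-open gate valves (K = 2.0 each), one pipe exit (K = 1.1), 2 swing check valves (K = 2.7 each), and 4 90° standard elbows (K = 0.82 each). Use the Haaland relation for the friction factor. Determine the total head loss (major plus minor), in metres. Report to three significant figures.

H_L ≈ 2.84 m

V = 4Q/(πD²) = 1.485 m/s; V²/2g = 0.1123 m
Re = 1.73×10^6, ε/D = 2.36×10^-6 → f = 0.01064 (Haaland)
Major: h_f = f(L/D)·V²/2g = 0.01064·1084·0.1123 = 1.296 m
Minor: ΣK = 13.8; h_m = ΣK·V²/2g = 1.548 m
Total H_L = 1.296 + 1.548 = 2.844 m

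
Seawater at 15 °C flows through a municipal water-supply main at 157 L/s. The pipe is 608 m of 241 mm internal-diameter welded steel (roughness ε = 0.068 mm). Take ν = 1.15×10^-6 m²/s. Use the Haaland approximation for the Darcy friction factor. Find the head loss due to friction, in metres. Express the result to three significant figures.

h_f ≈ 23.9 m

V = 4Q/(πD²) = 4·0.157/(π·0.241²) = 3.442 m/s
Re = VD/ν = 3.442·0.241/1.15×10^-6 = 7.21×10^5 → turbulent
ε/D = 0.068/241 = 2.82×10^-4
Haaland: f = 0.01567
h_f = f(L/D)V²/(2g) = 0.01567·(608/0.241)·3.442²/(2·9.81) = 23.86 m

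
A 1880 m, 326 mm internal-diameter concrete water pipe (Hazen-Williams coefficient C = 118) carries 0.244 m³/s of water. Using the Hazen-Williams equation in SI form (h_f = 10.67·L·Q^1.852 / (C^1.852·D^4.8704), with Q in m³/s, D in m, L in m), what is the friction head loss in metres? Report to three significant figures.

h_f = 10.67·1880·0.244^1.852 / (118^1.852·0.326^4.8704) = 50.29 m

h_f ≈ 50.3 m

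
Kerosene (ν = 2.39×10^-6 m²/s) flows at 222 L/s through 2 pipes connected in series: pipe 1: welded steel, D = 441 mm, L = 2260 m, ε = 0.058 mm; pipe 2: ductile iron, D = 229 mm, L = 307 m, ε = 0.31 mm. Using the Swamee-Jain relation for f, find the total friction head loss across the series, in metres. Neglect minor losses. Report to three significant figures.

H ≈ 52.0 m

Pipe 1: V = 1.453 m/s, Re = 2.68×10^5, ε/D = 1.32×10^-4, f = 0.01596, h_1 = f(L/D)V²/2g = 8.807 m
Pipe 2: V = 5.390 m/s, Re = 5.16×10^5, ε/D = 0.00135, f = 0.02175, h_2 = f(L/D)V²/2g = 43.18 m
Series → Q common, losses add: H = Σh = 51.99 m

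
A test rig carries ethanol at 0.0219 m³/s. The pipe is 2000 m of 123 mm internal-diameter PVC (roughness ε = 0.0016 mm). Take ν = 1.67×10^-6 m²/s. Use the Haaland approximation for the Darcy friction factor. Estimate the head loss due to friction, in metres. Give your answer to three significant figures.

V = 4Q/(πD²) = 4·0.0219/(π·0.123²) = 1.843 m/s
Re = VD/ν = 1.843·0.123/1.67×10^-6 = 1.36×10^5 → turbulent
ε/D = 0.0016/123 = 1.30×10^-5
Haaland: f = 0.01680
h_f = f(L/D)V²/(2g) = 0.01680·(2000/0.123)·1.843²/(2·9.81) = 47.29 m

h_f ≈ 47.3 m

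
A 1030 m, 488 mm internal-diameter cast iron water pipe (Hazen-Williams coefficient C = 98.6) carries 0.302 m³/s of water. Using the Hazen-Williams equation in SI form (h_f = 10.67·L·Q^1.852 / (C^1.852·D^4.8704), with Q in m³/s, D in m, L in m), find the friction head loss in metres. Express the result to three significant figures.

h_f ≈ 8.00 m

h_f = 10.67·1030·0.302^1.852 / (98.6^1.852·0.488^4.8704) = 7.995 m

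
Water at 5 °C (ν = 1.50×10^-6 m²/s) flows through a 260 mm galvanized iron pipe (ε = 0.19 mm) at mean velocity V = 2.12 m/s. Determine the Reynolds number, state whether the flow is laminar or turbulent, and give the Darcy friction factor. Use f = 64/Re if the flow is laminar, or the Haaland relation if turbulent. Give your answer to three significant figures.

Re = VD/ν = 2.120·0.260/1.50×10^-6 = 3.67×10^5
Re > 4000 → turbulent; ε/D = 7.31×10^-4
Haaland: f = 0.01912

Re ≈ 3.67×10^5; turbulent; f ≈ 0.0191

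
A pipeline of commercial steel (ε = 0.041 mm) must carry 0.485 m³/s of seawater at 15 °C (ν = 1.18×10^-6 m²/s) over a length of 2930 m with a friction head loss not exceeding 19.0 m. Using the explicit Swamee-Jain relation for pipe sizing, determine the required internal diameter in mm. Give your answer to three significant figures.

Swamee-Jain (Type III): D = 0.66·[ε^1.25·(LQ²/(gh_f))^4.75 + ν·Q^9.4·(L/(gh_f))^5.2]^0.04
LQ²/(gh_f) = 3.698; L/(gh_f) = 15.72
Term 1 = ε^1.25·(…)^4.75 = 0.00164; Term 2 = ν·Q^9.4·(…)^5.2 = 0.00218
D = 0.66·(0.00164 + 0.00218)^0.04 = 0.5282 m = 528 mm
Check: V = 2.21 m/s, Re = 9.91×10^5, f = 0.01317, h_f = 18.2 m ≈ 19.0 m ✓

D ≈ 528 mm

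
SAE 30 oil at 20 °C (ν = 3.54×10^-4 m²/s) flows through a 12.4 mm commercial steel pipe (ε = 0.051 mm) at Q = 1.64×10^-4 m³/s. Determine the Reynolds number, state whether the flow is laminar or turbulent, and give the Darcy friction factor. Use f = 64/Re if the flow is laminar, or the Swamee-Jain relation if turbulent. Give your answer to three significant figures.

Re ≈ 47.6; laminar; f = 64/Re ≈ 1.35

V = 4Q/(πD²) = 1.358 m/s
Re = VD/ν = 1.358·0.0124/3.54×10^-4 = 47.6
Re < 2300 → laminar → f = 64/Re = 1.345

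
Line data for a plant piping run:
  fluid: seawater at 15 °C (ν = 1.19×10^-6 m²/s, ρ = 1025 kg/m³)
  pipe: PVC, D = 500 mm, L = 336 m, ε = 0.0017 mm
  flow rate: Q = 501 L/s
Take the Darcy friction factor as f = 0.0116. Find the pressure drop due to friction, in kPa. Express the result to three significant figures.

Δp ≈ 26.0 kPa

V = 4Q/(πD²) = 4·0.501/(π·0.500²) = 2.552 m/s
h_f = f(L/D)V²/(2g) = 0.01160·(336/0.500)·2.552²/(2·9.81) = 2.587 m
Δp = ρg·h_f = 1025·9.81·2.587 = 26.01 kPa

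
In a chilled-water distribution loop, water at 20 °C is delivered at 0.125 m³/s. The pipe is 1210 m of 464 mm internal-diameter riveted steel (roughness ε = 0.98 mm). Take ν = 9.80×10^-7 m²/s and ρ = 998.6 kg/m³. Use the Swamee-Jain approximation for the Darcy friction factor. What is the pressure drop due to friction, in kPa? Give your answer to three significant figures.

Δp ≈ 17.4 kPa

V = 4Q/(πD²) = 4·0.125/(π·0.464²) = 0.7392 m/s
Re = VD/ν = 0.7392·0.464/9.80×10^-7 = 3.50×10^5 → turbulent
ε/D = 0.98/464 = 0.00211
Swamee-Jain: f = 0.02440
h_f = f(L/D)V²/(2g) = 0.02440·(1210/0.464)·0.7392²/(2·9.81) = 1.772 m
Δp = ρg·h_f = 998.6·9.81·1.772 = 17.36 kPa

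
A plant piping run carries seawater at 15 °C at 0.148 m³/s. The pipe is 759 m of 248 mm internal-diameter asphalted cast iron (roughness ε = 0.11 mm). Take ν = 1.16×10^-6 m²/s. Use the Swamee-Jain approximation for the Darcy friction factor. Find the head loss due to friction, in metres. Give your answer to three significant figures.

V = 4Q/(πD²) = 4·0.148/(π·0.248²) = 3.064 m/s
Re = VD/ν = 3.064·0.248/1.16×10^-6 = 6.55×10^5 → turbulent
ε/D = 0.11/248 = 4.44×10^-4
Swamee-Jain: f = 0.01718
h_f = f(L/D)V²/(2g) = 0.01718·(759/0.248)·3.064²/(2·9.81) = 25.16 m

h_f ≈ 25.2 m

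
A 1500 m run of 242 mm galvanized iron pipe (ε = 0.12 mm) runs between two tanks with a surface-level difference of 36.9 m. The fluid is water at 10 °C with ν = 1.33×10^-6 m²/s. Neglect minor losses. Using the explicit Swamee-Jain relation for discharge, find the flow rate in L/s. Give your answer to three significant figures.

Swamee-Jain (Type II): Q = -0.965·√(gD⁵h_f/L)·ln[ε/(3.7D) + √(3.17ν²L/(gD³h_f))]
√(gD⁵h_f/L) = √(9.81·0.242⁵·36.9/1500) = 0.01415
ε/(3.7D) = 1.34×10^-4; √(3.17ν²L/(gD³h_f)) = 4.05×10^-5
Q = -0.965·0.01415·ln(1.745×10^-4) = 0.1182 m³/s
Check: V = 2.57 m/s, Re = 4.68×10^5, f = 0.01781, h_f = 37.2 m ≈ 36.9 m ✓

Q ≈ 118 L/s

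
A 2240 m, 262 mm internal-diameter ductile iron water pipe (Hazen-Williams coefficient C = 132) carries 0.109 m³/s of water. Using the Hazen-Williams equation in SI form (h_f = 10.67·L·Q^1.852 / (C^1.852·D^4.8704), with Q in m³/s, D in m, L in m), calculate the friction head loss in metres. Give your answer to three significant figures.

h_f ≈ 31.7 m

h_f = 10.67·2240·0.109^1.852 / (132^1.852·0.262^4.8704) = 31.73 m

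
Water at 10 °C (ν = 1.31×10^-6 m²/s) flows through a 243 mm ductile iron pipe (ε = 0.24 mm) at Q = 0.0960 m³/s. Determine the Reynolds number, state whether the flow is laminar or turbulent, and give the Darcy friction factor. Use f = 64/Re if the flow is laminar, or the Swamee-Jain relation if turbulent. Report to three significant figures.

V = 4Q/(πD²) = 2.070 m/s
Re = VD/ν = 2.070·0.243/1.31×10^-6 = 3.84×10^5
Re > 4000 → turbulent; ε/D = 9.88×10^-4
Swamee-Jain: f = 0.02048

Re ≈ 3.84×10^5; turbulent; f ≈ 0.0205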